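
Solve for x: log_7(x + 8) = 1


Convert to exponential form: x + 8 = 7^1 = 7
x = 7 - 8 = -1
Check: log_7(-1 + 8) = log_7(7) = log_7(7) = 1 ✓

x = -1


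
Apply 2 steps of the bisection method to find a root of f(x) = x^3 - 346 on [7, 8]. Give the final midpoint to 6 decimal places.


f(x) = x^3 - 346
f(7) = -3 < 0
f(8) = 166 > 0

Step 1: midpoint = (7.000000 + 8.000000)/2 = 7.500000
  f(7.500000) = 75.875000
  f(mid) > 0, so root is in [7.000000, 7.500000]

Step 2: midpoint = (7.000000 + 7.500000)/2 = 7.250000
  f(7.250000) = 35.078125
  f(mid) > 0, so root is in [7.000000, 7.250000]

midpoint = 7.250000


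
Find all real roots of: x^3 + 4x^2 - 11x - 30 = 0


Let p(x) = x^3 + 4x^2 - 11x - 30. By the rational root theorem (leading coefficient 1), any rational root is an integer divisor of 30: try ±1, ±2, ... in turn.
Test x = 1: value = -36 ≠ 0.
Test x = -1: value = -16 ≠ 0.
Test x = 2: value = -28 ≠ 0.
Test x = -2: value = 0 ✓, so (x + 2) is a factor.
Synthetic division by (x + 2): bring down 1; 1(-2) + 4 = 2; 2(-2) - 11 = -15; (-15)(-2) - 30 = 0 → quotient x^2 + 2x - 15, remainder 0.
Solve the quadratic x^2 + 2x - 15 = 0: discriminant = 2^2 - 4(1)(-15) = 4 + 60 = 64.
sqrt(64) = 8, so x = (-2 ± 8)/2: x = 3 or x = -5.

x = -5, x = -2, x = 3


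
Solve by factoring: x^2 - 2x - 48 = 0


We need two numbers that multiply to -48 and add to -2.
Those numbers are 6 and -8 (since 6 * (-8) = -48 and 6 + (-8) = -2).
So x^2 - 2x - 48 = (x + 6)(x - 8) = 0
Setting each factor to zero: x = -6 or x = 8

x = -6, x = 8


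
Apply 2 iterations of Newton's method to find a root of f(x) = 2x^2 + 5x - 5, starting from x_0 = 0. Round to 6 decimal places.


Newton's method: x_(n+1) = x_n - f(x_n)/f'(x_n)
f(x) = 2x^2 + 5x - 5
f'(x) = 4x + 5

Iteration 1:
  f(0.000000) = -5.000000
  f'(0.000000) = 5.000000
  x_1 = 0.000000 - (-5.000000)/(5.000000) = 1.000000

Iteration 2:
  f(1.000000) = 2.000000
  f'(1.000000) = 9.000000
  x_2 = 1.000000 - (2.000000)/(9.000000) = 0.777778

x_2 = 0.777778


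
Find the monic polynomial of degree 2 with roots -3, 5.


A monic polynomial with roots -3, 5 is:
p(x) = (x + 3)(x - 5)
After multiplying by (x + 3): x + 3
After multiplying by (x - 5): x^2 - 2x - 15

x^2 - 2x - 15


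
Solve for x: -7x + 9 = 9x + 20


Starting with: -7x + 9 = 9x + 20
Move all x terms to left: (-7 - 9)x = 20 - 9
Simplify: -16x = 11
Divide both sides by -16: x = -11/16

x = -11/16


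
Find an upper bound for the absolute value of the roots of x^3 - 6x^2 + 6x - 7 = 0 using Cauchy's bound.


Cauchy's bound: all roots r satisfy |r| <= 1 + max(|a_i/a_n|) for i = 0,...,n-1
where a_n is the leading coefficient.

Coefficients: [1, -6, 6, -7]
Leading coefficient a_n = 1
Ratios |a_i/a_n|: 6, 6, 7
Maximum ratio: 7
Cauchy's bound: |r| <= 1 + 7 = 8

Upper bound = 8


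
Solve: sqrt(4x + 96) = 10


Square both sides: 4x + 96 = 10^2 = 100
4x = 100 - 96 = 4
x = 1
Check: sqrt(4*1 + 96) = sqrt(100) = 10 ✓

x = 1


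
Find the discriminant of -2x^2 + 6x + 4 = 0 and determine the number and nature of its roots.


For ax^2 + bx + c = 0, discriminant D = b^2 - 4ac
Here a = -2, b = 6, c = 4
D = (6)^2 - 4(-2)(4) = 36 + 32 = 68

D = 68 > 0 but not a perfect square
The equation has 2 distinct real irrational roots.

Discriminant = 68, 2 distinct real irrational roots


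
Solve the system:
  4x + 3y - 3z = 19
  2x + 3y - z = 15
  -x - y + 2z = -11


Using Cramer's rule. Expand each determinant along the first row.
D  = 4*[3*2 - (-1)*(-1)] - 3*[2*2 - (-1)*(-1)] + (-3)*[2*(-1) - 3*(-1)]
  = 4*(5) - 3*(3) + (-3)*(1) = 8
Dx = 19*[3*2 - (-1)*(-1)] - 3*[15*2 - (-1)*(-11)] + (-3)*[15*(-1) - 3*(-11)]
  = 19*(5) - 3*(19) + (-3)*(18) = -16
Dy = 4*[15*2 - (-1)*(-11)] - 19*[2*2 - (-1)*(-1)] + (-3)*[2*(-11) - 15*(-1)]
  = 4*(19) - 19*(3) + (-3)*(-7) = 40
Dz = 4*[3*(-11) - 15*(-1)] - 3*[2*(-11) - 15*(-1)] + 19*[2*(-1) - 3*(-1)]
  = 4*(-18) - 3*(-7) + 19*(1) = -32
x = Dx/D = -16/8 = -2, y = Dy/D = 40/8 = 5, z = Dz/D = -32/8 = -4
Check eq1: (4)(-2) + (3)(5) + (-3)(-4) = 19 = 19 ✓
Check eq2: (2)(-2) + (3)(5) + (-1)(-4) = 15 = 15 ✓
Check eq3: (-1)(-2) + (-1)(5) + (2)(-4) = -11 = -11 ✓

x = -2, y = 5, z = -4


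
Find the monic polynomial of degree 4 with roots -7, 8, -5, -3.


A monic polynomial with roots -7, 8, -5, -3 is:
p(x) = (x + 7)(x - 8)(x + 5)(x + 3)
After multiplying by (x + 7): x + 7
After multiplying by (x - 8): x^2 - x - 56
After multiplying by (x + 5): x^3 + 4x^2 - 61x - 280
After multiplying by (x + 3): x^4 + 7x^3 - 49x^2 - 463x - 840

x^4 + 7x^3 - 49x^2 - 463x - 840


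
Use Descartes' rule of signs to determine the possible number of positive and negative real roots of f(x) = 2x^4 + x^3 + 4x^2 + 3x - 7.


Descartes' rule of signs:

For positive roots, count sign changes in f(x) = 2x^4 + x^3 + 4x^2 + 3x - 7:
Signs of coefficients: +, +, +, +, -
Number of sign changes: 1
Possible positive real roots: 1

For negative roots, examine f(-x) = 2x^4 - x^3 + 4x^2 - 3x - 7:
Signs of coefficients: +, -, +, -, -
Number of sign changes: 3
Possible negative real roots: 3, 1

Positive roots: 1; Negative roots: 3 or 1


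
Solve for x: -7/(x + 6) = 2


Multiply both sides by (x + 6): -7 = 2(x + 6)
Distribute: -7 = 2x + 12
2x = -7 - 12 = -19
x = -19/2

x = -19/2


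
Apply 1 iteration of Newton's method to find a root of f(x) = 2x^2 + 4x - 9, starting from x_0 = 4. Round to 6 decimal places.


Newton's method: x_(n+1) = x_n - f(x_n)/f'(x_n)
f(x) = 2x^2 + 4x - 9
f'(x) = 4x + 4

Iteration 1:
  f(4.000000) = 39.000000
  f'(4.000000) = 20.000000
  x_1 = 4.000000 - (39.000000)/(20.000000) = 2.050000

x_1 = 2.050000


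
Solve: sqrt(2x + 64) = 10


Square both sides: 2x + 64 = 10^2 = 100
2x = 100 - 64 = 36
x = 18
Check: sqrt(2*18 + 64) = sqrt(100) = 10 ✓

x = 18


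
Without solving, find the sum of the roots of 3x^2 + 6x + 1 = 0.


By Vieta's formulas for ax^2 + bx + c = 0:
  Sum of roots = -b/a
  Product of roots = c/a

Here a = 3, b = 6, c = 1
Sum = -(6)/3 = -2
Product = 1/3 = 1/3

Sum = -2


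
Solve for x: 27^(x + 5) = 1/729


Express both sides with the same base.
1/729 = 27^(-2)
Since the bases match, equate exponents: x + 5 = -2
So x = -2 - (5) = -7

x = -7


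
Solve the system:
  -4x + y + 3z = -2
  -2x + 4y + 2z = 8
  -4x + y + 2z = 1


Using Cramer's rule. Expand each determinant along the first row.
D  = (-4)*[4*2 - 2*1] - 1*[(-2)*2 - 2*(-4)] + 3*[(-2)*1 - 4*(-4)]
  = (-4)*(6) - 1*(4) + 3*(14) = 14
Dx = (-2)*[4*2 - 2*1] - 1*[8*2 - 2*1] + 3*[8*1 - 4*1]
  = (-2)*(6) - 1*(14) + 3*(4) = -14
Dy = (-4)*[8*2 - 2*1] - (-2)*[(-2)*2 - 2*(-4)] + 3*[(-2)*1 - 8*(-4)]
  = (-4)*(14) - (-2)*(4) + 3*(30) = 42
Dz = (-4)*[4*1 - 8*1] - 1*[(-2)*1 - 8*(-4)] + (-2)*[(-2)*1 - 4*(-4)]
  = (-4)*(-4) - 1*(30) + (-2)*(14) = -42
x = Dx/D = -14/14 = -1, y = Dy/D = 42/14 = 3, z = Dz/D = -42/14 = -3
Check eq1: (-4)(-1) + (1)(3) + (3)(-3) = -2 = -2 ✓
Check eq2: (-2)(-1) + (4)(3) + (2)(-3) = 8 = 8 ✓
Check eq3: (-4)(-1) + (1)(3) + (2)(-3) = 1 = 1 ✓

x = -1, y = 3, z = -3


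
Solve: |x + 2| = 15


An absolute value equation |expr| = 15 gives two cases:
Case 1: x + 2 = 15
  x = 13, so x = 13
Case 2: x + 2 = -15
  x = -17, so x = -17

x = -17, x = 13


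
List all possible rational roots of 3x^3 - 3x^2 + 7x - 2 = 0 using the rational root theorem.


Rational root theorem: possible roots are ±p/q where:
  p divides the constant term (-2): p ∈ {1, 2}
  q divides the leading coefficient (3): q ∈ {1, 3}

All possible rational roots: -2, -1, -2/3, -1/3, 1/3, 2/3, 1, 2

-2, -1, -2/3, -1/3, 1/3, 2/3, 1, 2


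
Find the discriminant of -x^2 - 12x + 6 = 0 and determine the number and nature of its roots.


For ax^2 + bx + c = 0, discriminant D = b^2 - 4ac
Here a = -1, b = -12, c = 6
D = (-12)^2 - 4(-1)(6) = 144 + 24 = 168

D = 168 > 0 but not a perfect square
The equation has 2 distinct real irrational roots.

Discriminant = 168, 2 distinct real irrational roots


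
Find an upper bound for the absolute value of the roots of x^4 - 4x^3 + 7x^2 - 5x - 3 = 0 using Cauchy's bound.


Cauchy's bound: all roots r satisfy |r| <= 1 + max(|a_i/a_n|) for i = 0,...,n-1
where a_n is the leading coefficient.

Coefficients: [1, -4, 7, -5, -3]
Leading coefficient a_n = 1
Ratios |a_i/a_n|: 4, 7, 5, 3
Maximum ratio: 7
Cauchy's bound: |r| <= 1 + 7 = 8

Upper bound = 8


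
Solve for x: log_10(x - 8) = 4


Convert to exponential form: x - 8 = 10^4 = 10000
x = 10000 + 8 = 10008
Check: log_10(10008 - 8) = log_10(10000) = log_10(10000) = 4 ✓

x = 10008


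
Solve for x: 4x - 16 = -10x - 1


Starting with: 4x - 16 = -10x - 1
Move all x terms to left: (4 + 10)x = -1 + 16
Simplify: 14x = 15
Divide both sides by 14: x = 15/14

x = 15/14


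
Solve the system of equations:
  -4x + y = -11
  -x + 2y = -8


Using Cramer's rule:
Determinant D = (-4)(2) - (-1)(1) = -8 + 1 = -7
Dx = (-11)(2) - (-8)(1) = -22 + 8 = -14
Dy = (-4)(-8) - (-1)(-11) = 32 - 11 = 21
x = Dx/D = -14/-7 = 2
y = Dy/D = 21/-7 = -3

x = 2, y = -3


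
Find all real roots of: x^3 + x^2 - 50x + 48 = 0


Let p(x) = x^3 + x^2 - 50x + 48. By the rational root theorem (leading coefficient 1), any rational root is an integer divisor of 48: try ±1, ±2, ... in turn.
Test x = 1: value = 0 ✓, so (x - 1) is a factor.
Synthetic division by (x - 1): bring down 1; 1(1) + 1 = 2; 2(1) - 50 = -48; (-48)(1) + 48 = 0 → quotient x^2 + 2x - 48, remainder 0.
Solve the quadratic x^2 + 2x - 48 = 0: discriminant = 2^2 - 4(1)(-48) = 4 + 192 = 196.
sqrt(196) = 14, so x = (-2 ± 14)/2: x = 6 or x = -8.

x = -8, x = 1, x = 6


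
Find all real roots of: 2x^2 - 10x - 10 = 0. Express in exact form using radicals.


Using the quadratic formula: x = (-b ± sqrt(b^2 - 4ac)) / (2a)
Here a = 2, b = -10, c = -10
Discriminant = b^2 - 4ac = (-10)^2 - 4(2)(-10) = 100 + 80 = 180
Since discriminant = 180 > 0, there are two real roots.
x = (10 ± 6*sqrt(5)) / 4
Simplifying: x = (5 ± 3*sqrt(5)) / 2
Numerically: x ≈ 5.8541 or x ≈ -0.8541

x = (5 + 3*sqrt(5)) / 2 or x = (5 - 3*sqrt(5)) / 2


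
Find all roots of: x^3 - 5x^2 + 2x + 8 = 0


Let p(x) = x^3 - 5x^2 + 2x + 8. By the rational root theorem (leading coefficient 1), any rational root is an integer divisor of 8: try ±1, ±2, ... in turn.
Test x = 1: value = 6 ≠ 0.
Test x = -1: value = 0 ✓, so (x + 1) is a factor.
Synthetic division by (x + 1): bring down 1; 1(-1) - 5 = -6; (-6)(-1) + 2 = 8; 8(-1) + 8 = 0 → quotient x^2 - 6x + 8, remainder 0.
Solve the quadratic x^2 - 6x + 8 = 0: discriminant = (-6)^2 - 4(1)(8) = 36 - 32 = 4.
sqrt(4) = 2, so x = (6 ± 2)/2: x = 4 or x = 2.
Collecting all roots found:

x = -1, x = 2, x = 4


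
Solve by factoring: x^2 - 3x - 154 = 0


We need two numbers that multiply to -154 and add to -3.
Those numbers are -14 and 11 (since (-14) * 11 = -154 and (-14) + 11 = -3).
So x^2 - 3x - 154 = (x - 14)(x + 11) = 0
Setting each factor to zero: x = 14 or x = -11

x = -11, x = 14


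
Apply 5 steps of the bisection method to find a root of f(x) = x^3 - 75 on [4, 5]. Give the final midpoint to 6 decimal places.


f(x) = x^3 - 75
f(4) = -11 < 0
f(5) = 50 > 0

Step 1: midpoint = (4.000000 + 5.000000)/2 = 4.500000
  f(4.500000) = 16.125000
  f(mid) > 0, so root is in [4.000000, 4.500000]

Step 2: midpoint = (4.000000 + 4.500000)/2 = 4.250000
  f(4.250000) = 1.765625
  f(mid) > 0, so root is in [4.000000, 4.250000]

Step 3: midpoint = (4.000000 + 4.250000)/2 = 4.125000
  f(4.125000) = -4.810547
  f(mid) < 0, so root is in [4.125000, 4.250000]

Step 4: midpoint = (4.125000 + 4.250000)/2 = 4.187500
  f(4.187500) = -1.571533
  f(mid) < 0, so root is in [4.187500, 4.250000]

Step 5: midpoint = (4.187500 + 4.250000)/2 = 4.218750
  f(4.218750) = 0.084686
  f(mid) > 0, so root is in [4.187500, 4.218750]

midpoint = 4.218750


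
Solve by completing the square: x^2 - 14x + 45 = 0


Start: x^2 - 14x + 45 = 0
Move constant: x^2 - 14x = -45
Half of -14 is -7, squared is 49
Add 49 to both sides: x^2 - 14x + 49 = 4
(x - 7)^2 = 4
x - 7 = ±2
x = 7 + 2 = 9 or x = 7 - 2 = 5

x = 5, x = 9


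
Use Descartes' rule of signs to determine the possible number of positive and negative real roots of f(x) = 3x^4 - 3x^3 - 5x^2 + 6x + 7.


Descartes' rule of signs:

For positive roots, count sign changes in f(x) = 3x^4 - 3x^3 - 5x^2 + 6x + 7:
Signs of coefficients: +, -, -, +, +
Number of sign changes: 2
Possible positive real roots: 2, 0

For negative roots, examine f(-x) = 3x^4 + 3x^3 - 5x^2 - 6x + 7:
Signs of coefficients: +, +, -, -, +
Number of sign changes: 2
Possible negative real roots: 2, 0

Positive roots: 2 or 0; Negative roots: 2 or 0


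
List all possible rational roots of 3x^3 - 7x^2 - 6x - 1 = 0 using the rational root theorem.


Rational root theorem: possible roots are ±p/q where:
  p divides the constant term (-1): p ∈ {1}
  q divides the leading coefficient (3): q ∈ {1, 3}

All possible rational roots: -1, -1/3, 1/3, 1

-1, -1/3, 1/3, 1


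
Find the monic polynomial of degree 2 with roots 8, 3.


A monic polynomial with roots 8, 3 is:
p(x) = (x - 8)(x - 3)
After multiplying by (x - 8): x - 8
After multiplying by (x - 3): x^2 - 11x + 24

x^2 - 11x + 24


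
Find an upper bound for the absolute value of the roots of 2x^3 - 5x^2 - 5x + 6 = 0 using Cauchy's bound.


Cauchy's bound: all roots r satisfy |r| <= 1 + max(|a_i/a_n|) for i = 0,...,n-1
where a_n is the leading coefficient.

Coefficients: [2, -5, -5, 6]
Leading coefficient a_n = 2
Ratios |a_i/a_n|: 5/2, 5/2, 3
Maximum ratio: 3
Cauchy's bound: |r| <= 1 + 3 = 4

Upper bound = 4


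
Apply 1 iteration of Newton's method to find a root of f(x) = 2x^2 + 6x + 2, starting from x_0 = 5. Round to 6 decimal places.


Newton's method: x_(n+1) = x_n - f(x_n)/f'(x_n)
f(x) = 2x^2 + 6x + 2
f'(x) = 4x + 6

Iteration 1:
  f(5.000000) = 82.000000
  f'(5.000000) = 26.000000
  x_1 = 5.000000 - (82.000000)/(26.000000) = 1.846154

x_1 = 1.846154


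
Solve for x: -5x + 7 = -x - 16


Starting with: -5x + 7 = -x - 16
Move all x terms to left: (-5 + 1)x = -16 - 7
Simplify: -4x = -23
Divide both sides by -4: x = 23/4

x = 23/4


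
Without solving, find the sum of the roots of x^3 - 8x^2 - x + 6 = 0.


By Vieta's formulas for x^3 + bx^2 + cx + d = 0:
  r1 + r2 + r3 = -b/a = 8
  r1*r2 + r1*r3 + r2*r3 = c/a = -1
  r1*r2*r3 = -d/a = -6


Sum = 8


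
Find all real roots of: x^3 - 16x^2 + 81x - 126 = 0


Let p(x) = x^3 - 16x^2 + 81x - 126. By the rational root theorem (leading coefficient 1), any rational root is an integer divisor of 126: try ±1, ±2, ... in turn.
Test x = 1: value = -60 ≠ 0.
Test x = -1: value = -224 ≠ 0.
Test x = 2: value = -20 ≠ 0.
Test x = -2: value = -360 ≠ 0.
Test x = 3: value = 0 ✓, so (x - 3) is a factor.
Synthetic division by (x - 3): bring down 1; 1(3) - 16 = -13; (-13)(3) + 81 = 42; 42(3) - 126 = 0 → quotient x^2 - 13x + 42, remainder 0.
Solve the quadratic x^2 - 13x + 42 = 0: discriminant = (-13)^2 - 4(1)(42) = 169 - 168 = 1.
sqrt(1) = 1, so x = (13 ± 1)/2: x = 7 or x = 6.

x = 3, x = 6, x = 7


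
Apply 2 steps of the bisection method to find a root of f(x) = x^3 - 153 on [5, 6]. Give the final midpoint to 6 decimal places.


f(x) = x^3 - 153
f(5) = -28 < 0
f(6) = 63 > 0

Step 1: midpoint = (5.000000 + 6.000000)/2 = 5.500000
  f(5.500000) = 13.375000
  f(mid) > 0, so root is in [5.000000, 5.500000]

Step 2: midpoint = (5.000000 + 5.500000)/2 = 5.250000
  f(5.250000) = -8.296875
  f(mid) < 0, so root is in [5.250000, 5.500000]

midpoint = 5.250000


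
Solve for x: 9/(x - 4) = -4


Multiply both sides by (x - 4): 9 = -4(x - 4)
Distribute: 9 = -4x + 16
-4x = 9 - 16 = -7
x = 7/4

x = 7/4


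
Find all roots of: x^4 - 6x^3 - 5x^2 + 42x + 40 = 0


Let p(x) = x^4 - 6x^3 - 5x^2 + 42x + 40. By the rational root theorem (leading coefficient 1), any rational root is an integer divisor of 40: try ±1, ±2, ... in turn.
Test x = 1: value = 72 ≠ 0.
Test x = -1: value = 0 ✓, so (x + 1) is a factor.
Synthetic division by (x + 1): bring down 1; 1(-1) - 6 = -7; (-7)(-1) - 5 = 2; 2(-1) + 42 = 40; 40(-1) + 40 = 0 → quotient x^3 - 7x^2 + 2x + 40, remainder 0.
Continue with the quotient x^3 - 7x^2 + 2x + 40 (candidates must divide 40; re-test x = -1 first in case it repeats).
Test x = -1: value = 30 ≠ 0.
Test x = 2: value = 24 ≠ 0.
Test x = -2: value = 0 ✓, so (x + 2) is a factor.
Synthetic division by (x + 2): bring down 1; 1(-2) - 7 = -9; (-9)(-2) + 2 = 20; 20(-2) + 40 = 0 → quotient x^2 - 9x + 20, remainder 0.
Solve the quadratic x^2 - 9x + 20 = 0: discriminant = (-9)^2 - 4(1)(20) = 81 - 80 = 1.
sqrt(1) = 1, so x = (9 ± 1)/2: x = 5 or x = 4.
Collecting all roots found:

x = -2, x = -1, x = 4, x = 5


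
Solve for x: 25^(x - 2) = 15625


Express both sides with the same base.
15625 = 25^3
Since the bases match, equate exponents: x - 2 = 3
So x = 3 - (-2) = 5

x = 5


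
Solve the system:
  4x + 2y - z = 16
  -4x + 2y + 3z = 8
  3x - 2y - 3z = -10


Using Cramer's rule. Expand each determinant along the first row.
D  = 4*[2*(-3) - 3*(-2)] - 2*[(-4)*(-3) - 3*3] + (-1)*[(-4)*(-2) - 2*3]
  = 4*(0) - 2*(3) + (-1)*(2) = -8
Dx = 16*[2*(-3) - 3*(-2)] - 2*[8*(-3) - 3*(-10)] + (-1)*[8*(-2) - 2*(-10)]
  = 16*(0) - 2*(6) + (-1)*(4) = -16
Dy = 4*[8*(-3) - 3*(-10)] - 16*[(-4)*(-3) - 3*3] + (-1)*[(-4)*(-10) - 8*3]
  = 4*(6) - 16*(3) + (-1)*(16) = -40
Dz = 4*[2*(-10) - 8*(-2)] - 2*[(-4)*(-10) - 8*3] + 16*[(-4)*(-2) - 2*3]
  = 4*(-4) - 2*(16) + 16*(2) = -16
x = Dx/D = -16/-8 = 2, y = Dy/D = -40/-8 = 5, z = Dz/D = -16/-8 = 2
Check eq1: (4)(2) + (2)(5) + (-1)(2) = 16 = 16 ✓
Check eq2: (-4)(2) + (2)(5) + (3)(2) = 8 = 8 ✓
Check eq3: (3)(2) + (-2)(5) + (-3)(2) = -10 = -10 ✓

x = 2, y = 5, z = 2


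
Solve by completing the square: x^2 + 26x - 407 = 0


Start: x^2 + 26x - 407 = 0
Move constant: x^2 + 26x = 407
Half of 26 is 13, squared is 169
Add 169 to both sides: x^2 + 26x + 169 = 576
(x + 13)^2 = 576
x + 13 = ±24
x = -13 + 24 = 11 or x = -13 - 24 = -37

x = -37, x = 11


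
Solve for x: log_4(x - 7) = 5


Convert to exponential form: x - 7 = 4^5 = 1024
x = 1024 + 7 = 1031
Check: log_4(1031 - 7) = log_4(1024) = log_4(1024) = 5 ✓

x = 1031


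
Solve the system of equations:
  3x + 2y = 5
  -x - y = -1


Using Cramer's rule:
Determinant D = (3)(-1) - (-1)(2) = -3 + 2 = -1
Dx = (5)(-1) - (-1)(2) = -5 + 2 = -3
Dy = (3)(-1) - (-1)(5) = -3 + 5 = 2
x = Dx/D = -3/-1 = 3
y = Dy/D = 2/-1 = -2

x = 3, y = -2


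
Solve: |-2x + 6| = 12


An absolute value equation |expr| = 12 gives two cases:
Case 1: -2x + 6 = 12
  -2x = 6, so x = -3
Case 2: -2x + 6 = -12
  -2x = -18, so x = 9

x = -3, x = 9


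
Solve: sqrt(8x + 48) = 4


Square both sides: 8x + 48 = 4^2 = 16
8x = 16 - 48 = -32
x = -4
Check: sqrt(8*(-4) + 48) = sqrt(16) = 4 ✓

x = -4


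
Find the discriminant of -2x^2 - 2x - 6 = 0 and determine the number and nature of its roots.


For ax^2 + bx + c = 0, discriminant D = b^2 - 4ac
Here a = -2, b = -2, c = -6
D = (-2)^2 - 4(-2)(-6) = 4 - 48 = -44

D = -44 < 0
The equation has no real roots (2 complex conjugate roots).

Discriminant = -44, no real roots (2 complex conjugate roots)


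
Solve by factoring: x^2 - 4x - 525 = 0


We need two numbers that multiply to -525 and add to -4.
Those numbers are 21 and -25 (since 21 * (-25) = -525 and 21 + (-25) = -4).
So x^2 - 4x - 525 = (x + 21)(x - 25) = 0
Setting each factor to zero: x = -21 or x = 25

x = -21, x = 25


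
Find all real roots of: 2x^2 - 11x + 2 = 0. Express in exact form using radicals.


Using the quadratic formula: x = (-b ± sqrt(b^2 - 4ac)) / (2a)
Here a = 2, b = -11, c = 2
Discriminant = b^2 - 4ac = (-11)^2 - 4(2)(2) = 121 - 16 = 105
Since discriminant = 105 > 0, there are two real roots.
x = (11 ± sqrt(105)) / 4
Numerically: x ≈ 5.3117 or x ≈ 0.1883

x = (11 + sqrt(105)) / 4 or x = (11 - sqrt(105)) / 4


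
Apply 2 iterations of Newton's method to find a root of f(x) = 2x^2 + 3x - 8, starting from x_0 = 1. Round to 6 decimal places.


Newton's method: x_(n+1) = x_n - f(x_n)/f'(x_n)
f(x) = 2x^2 + 3x - 8
f'(x) = 4x + 3

Iteration 1:
  f(1.000000) = -3.000000
  f'(1.000000) = 7.000000
  x_1 = 1.000000 - (-3.000000)/(7.000000) = 1.428571

Iteration 2:
  f(1.428571) = 0.367347
  f'(1.428571) = 8.714286
  x_2 = 1.428571 - (0.367347)/(8.714286) = 1.386417

x_2 = 1.386417


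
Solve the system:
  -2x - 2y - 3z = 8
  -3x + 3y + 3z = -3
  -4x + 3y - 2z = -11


Using Cramer's rule. Expand each determinant along the first row.
D  = (-2)*[3*(-2) - 3*3] - (-2)*[(-3)*(-2) - 3*(-4)] + (-3)*[(-3)*3 - 3*(-4)]
  = (-2)*(-15) - (-2)*(18) + (-3)*(3) = 57
Dx = 8*[3*(-2) - 3*3] - (-2)*[(-3)*(-2) - 3*(-11)] + (-3)*[(-3)*3 - 3*(-11)]
  = 8*(-15) - (-2)*(39) + (-3)*(24) = -114
Dy = (-2)*[(-3)*(-2) - 3*(-11)] - 8*[(-3)*(-2) - 3*(-4)] + (-3)*[(-3)*(-11) - (-3)*(-4)]
  = (-2)*(39) - 8*(18) + (-3)*(21) = -285
Dz = (-2)*[3*(-11) - (-3)*3] - (-2)*[(-3)*(-11) - (-3)*(-4)] + 8*[(-3)*3 - 3*(-4)]
  = (-2)*(-24) - (-2)*(21) + 8*(3) = 114
x = Dx/D = -114/57 = -2, y = Dy/D = -285/57 = -5, z = Dz/D = 114/57 = 2
Check eq1: (-2)(-2) + (-2)(-5) + (-3)(2) = 8 = 8 ✓
Check eq2: (-3)(-2) + (3)(-5) + (3)(2) = -3 = -3 ✓
Check eq3: (-4)(-2) + (3)(-5) + (-2)(2) = -11 = -11 ✓

x = -2, y = -5, z = 2


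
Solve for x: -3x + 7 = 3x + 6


Starting with: -3x + 7 = 3x + 6
Move all x terms to left: (-3 - 3)x = 6 - 7
Simplify: -6x = -1
Divide both sides by -6: x = 1/6

x = 1/6


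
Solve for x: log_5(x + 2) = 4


Convert to exponential form: x + 2 = 5^4 = 625
x = 625 - 2 = 623
Check: log_5(623 + 2) = log_5(625) = log_5(625) = 4 ✓

x = 623


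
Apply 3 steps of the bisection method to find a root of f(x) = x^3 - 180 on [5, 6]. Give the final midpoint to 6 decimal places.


f(x) = x^3 - 180
f(5) = -55 < 0
f(6) = 36 > 0

Step 1: midpoint = (5.000000 + 6.000000)/2 = 5.500000
  f(5.500000) = -13.625000
  f(mid) < 0, so root is in [5.500000, 6.000000]

Step 2: midpoint = (5.500000 + 6.000000)/2 = 5.750000
  f(5.750000) = 10.109375
  f(mid) > 0, so root is in [5.500000, 5.750000]

Step 3: midpoint = (5.500000 + 5.750000)/2 = 5.625000
  f(5.625000) = -2.021484
  f(mid) < 0, so root is in [5.625000, 5.750000]

midpoint = 5.625000


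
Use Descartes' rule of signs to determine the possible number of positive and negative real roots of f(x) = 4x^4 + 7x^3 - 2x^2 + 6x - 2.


Descartes' rule of signs:

For positive roots, count sign changes in f(x) = 4x^4 + 7x^3 - 2x^2 + 6x - 2:
Signs of coefficients: +, +, -, +, -
Number of sign changes: 3
Possible positive real roots: 3, 1

For negative roots, examine f(-x) = 4x^4 - 7x^3 - 2x^2 - 6x - 2:
Signs of coefficients: +, -, -, -, -
Number of sign changes: 1
Possible negative real roots: 1

Positive roots: 3 or 1; Negative roots: 1


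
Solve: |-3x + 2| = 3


An absolute value equation |expr| = 3 gives two cases:
Case 1: -3x + 2 = 3
  -3x = 1, so x = -1/3
Case 2: -3x + 2 = -3
  -3x = -5, so x = 5/3

x = -1/3, x = 5/3


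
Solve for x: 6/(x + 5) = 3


Multiply both sides by (x + 5): 6 = 3(x + 5)
Distribute: 6 = 3x + 15
3x = 6 - 15 = -9
x = -3

x = -3


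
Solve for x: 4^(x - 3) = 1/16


Express both sides with the same base.
1/16 = 4^(-2)
Since the bases match, equate exponents: x - 3 = -2
So x = -2 - (-3) = 1

x = 1


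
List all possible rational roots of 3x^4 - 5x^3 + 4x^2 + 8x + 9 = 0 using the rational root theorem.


Rational root theorem: possible roots are ±p/q where:
  p divides the constant term (9): p ∈ {1, 3, 9}
  q divides the leading coefficient (3): q ∈ {1, 3}

All possible rational roots: -9, -3, -1, -1/3, 1/3, 1, 3, 9

-9, -3, -1, -1/3, 1/3, 1, 3, 9


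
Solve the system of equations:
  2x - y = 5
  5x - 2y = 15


Using Cramer's rule:
Determinant D = (2)(-2) - (5)(-1) = -4 + 5 = 1
Dx = (5)(-2) - (15)(-1) = -10 + 15 = 5
Dy = (2)(15) - (5)(5) = 30 - 25 = 5
x = Dx/D = 5/1 = 5
y = Dy/D = 5/1 = 5

x = 5, y = 5


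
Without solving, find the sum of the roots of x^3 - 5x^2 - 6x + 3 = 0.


By Vieta's formulas for x^3 + bx^2 + cx + d = 0:
  r1 + r2 + r3 = -b/a = 5
  r1*r2 + r1*r3 + r2*r3 = c/a = -6
  r1*r2*r3 = -d/a = -3


Sum = 5


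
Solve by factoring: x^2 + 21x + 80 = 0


We need two numbers that multiply to 80 and add to 21.
Those numbers are 16 and 5 (since 16 * 5 = 80 and 16 + 5 = 21).
So x^2 + 21x + 80 = (x + 16)(x + 5) = 0
Setting each factor to zero: x = -16 or x = -5

x = -16, x = -5


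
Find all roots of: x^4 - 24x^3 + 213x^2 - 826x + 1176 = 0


Let p(x) = x^4 - 24x^3 + 213x^2 - 826x + 1176. By the rational root theorem (leading coefficient 1), any rational root is an integer divisor of 1176: try ±1, ±2, ... in turn.
Test x = 1: value = 540 ≠ 0.
Test x = -1: value = 2240 ≠ 0.
Test x = 2: value = 200 ≠ 0.
Test x = -2: value = 3888 ≠ 0.
Test x = 3: value = 48 ≠ 0.
Test x = -3: value = 6300 ≠ 0.
Test x = 4: value = 0 ✓, so (x - 4) is a factor.
Synthetic division by (x - 4): bring down 1; 1(4) - 24 = -20; (-20)(4) + 213 = 133; 133(4) - 826 = -294; (-294)(4) + 1176 = 0 → quotient x^3 - 20x^2 + 133x - 294, remainder 0.
Continue with the quotient x^3 - 20x^2 + 133x - 294 (candidates must divide 294).
Test x = 6: value = 0 ✓, so (x - 6) is a factor.
Synthetic division by (x - 6): bring down 1; 1(6) - 20 = -14; (-14)(6) + 133 = 49; 49(6) - 294 = 0 → quotient x^2 - 14x + 49, remainder 0.
Solve the quadratic x^2 - 14x + 49 = 0: discriminant = (-14)^2 - 4(1)(49) = 196 - 196 = 0.
Discriminant = 0, so a double root: x = 14/2 = 7.
Collecting all roots found:

x = 4, x = 6, x = 7 (multiplicity 2)


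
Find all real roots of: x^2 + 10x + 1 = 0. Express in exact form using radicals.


Using the quadratic formula: x = (-b ± sqrt(b^2 - 4ac)) / (2a)
Here a = 1, b = 10, c = 1
Discriminant = b^2 - 4ac = 10^2 - 4(1)(1) = 100 - 4 = 96
Since discriminant = 96 > 0, there are two real roots.
x = (-10 ± 4*sqrt(6)) / 2
Simplifying: x = -5 ± 2*sqrt(6)
Numerically: x ≈ -0.1010 or x ≈ -9.8990

x = -5 + 2*sqrt(6) or x = -5 - 2*sqrt(6)


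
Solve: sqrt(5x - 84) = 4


Square both sides: 5x - 84 = 4^2 = 16
5x = 16 + 84 = 100
x = 20
Check: sqrt(5*20 - 84) = sqrt(16) = 4 ✓

x = 20


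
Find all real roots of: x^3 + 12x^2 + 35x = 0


The constant term is 0, so x = 0 is a root. Factor out x:
  x(x^2 + 12x + 35) = 0
Solve the quadratic x^2 + 12x + 35 = 0: discriminant = 12^2 - 4(1)(35) = 144 - 140 = 4.
sqrt(4) = 2, so x = (-12 ± 2)/2: x = -5 or x = -7.

x = -7, x = -5, x = 0


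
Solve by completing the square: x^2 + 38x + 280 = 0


Start: x^2 + 38x + 280 = 0
Move constant: x^2 + 38x = -280
Half of 38 is 19, squared is 361
Add 361 to both sides: x^2 + 38x + 361 = 81
(x + 19)^2 = 81
x + 19 = ±9
x = -19 + 9 = -10 or x = -19 - 9 = -28

x = -28, x = -10


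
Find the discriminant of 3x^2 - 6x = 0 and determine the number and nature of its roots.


For ax^2 + bx + c = 0, discriminant D = b^2 - 4ac
Here a = 3, b = -6, c = 0
D = (-6)^2 - 4(3)(0) = 36 - 0 = 36

D = 36 > 0 and is a perfect square (sqrt = 6)
The equation has 2 distinct real rational roots.

Discriminant = 36, 2 distinct real rational roots


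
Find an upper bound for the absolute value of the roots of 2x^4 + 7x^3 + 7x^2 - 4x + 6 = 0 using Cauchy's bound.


Cauchy's bound: all roots r satisfy |r| <= 1 + max(|a_i/a_n|) for i = 0,...,n-1
where a_n is the leading coefficient.

Coefficients: [2, 7, 7, -4, 6]
Leading coefficient a_n = 2
Ratios |a_i/a_n|: 7/2, 7/2, 2, 3
Maximum ratio: 7/2
Cauchy's bound: |r| <= 1 + 7/2 = 9/2

Upper bound = 9/2


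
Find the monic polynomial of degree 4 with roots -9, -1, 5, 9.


A monic polynomial with roots -9, -1, 5, 9 is:
p(x) = (x + 9)(x + 1)(x - 5)(x - 9)
After multiplying by (x + 9): x + 9
After multiplying by (x + 1): x^2 + 10x + 9
After multiplying by (x - 5): x^3 + 5x^2 - 41x - 45
After multiplying by (x - 9): x^4 - 4x^3 - 86x^2 + 324x + 405

x^4 - 4x^3 - 86x^2 + 324x + 405


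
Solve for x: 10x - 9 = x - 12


Starting with: 10x - 9 = x - 12
Move all x terms to left: (10 - 1)x = -12 + 9
Simplify: 9x = -3
Divide both sides by 9: x = -1/3

x = -1/3


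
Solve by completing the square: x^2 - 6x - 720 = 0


Start: x^2 - 6x - 720 = 0
Move constant: x^2 - 6x = 720
Half of -6 is -3, squared is 9
Add 9 to both sides: x^2 - 6x + 9 = 729
(x - 3)^2 = 729
x - 3 = ±27
x = 3 + 27 = 30 or x = 3 - 27 = -24

x = -24, x = 30


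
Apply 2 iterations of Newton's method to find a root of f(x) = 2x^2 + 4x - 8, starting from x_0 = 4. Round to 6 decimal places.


Newton's method: x_(n+1) = x_n - f(x_n)/f'(x_n)
f(x) = 2x^2 + 4x - 8
f'(x) = 4x + 4

Iteration 1:
  f(4.000000) = 40.000000
  f'(4.000000) = 20.000000
  x_1 = 4.000000 - (40.000000)/(20.000000) = 2.000000

Iteration 2:
  f(2.000000) = 8.000000
  f'(2.000000) = 12.000000
  x_2 = 2.000000 - (8.000000)/(12.000000) = 1.333333

x_2 = 1.333333


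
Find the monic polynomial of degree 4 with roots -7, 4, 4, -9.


A monic polynomial with roots -7, 4, 4, -9 is:
p(x) = (x + 7)(x - 4)(x - 4)(x + 9)
After multiplying by (x + 7): x + 7
After multiplying by (x - 4): x^2 + 3x - 28
After multiplying by (x - 4): x^3 - x^2 - 40x + 112
After multiplying by (x + 9): x^4 + 8x^3 - 49x^2 - 248x + 1008

x^4 + 8x^3 - 49x^2 - 248x + 1008


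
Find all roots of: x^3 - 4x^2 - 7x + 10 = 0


Let p(x) = x^3 - 4x^2 - 7x + 10. By the rational root theorem (leading coefficient 1), any rational root is an integer divisor of 10: try ±1, ±2, ... in turn.
Test x = 1: value = 0 ✓, so (x - 1) is a factor.
Synthetic division by (x - 1): bring down 1; 1(1) - 4 = -3; (-3)(1) - 7 = -10; (-10)(1) + 10 = 0 → quotient x^2 - 3x - 10, remainder 0.
Solve the quadratic x^2 - 3x - 10 = 0: discriminant = (-3)^2 - 4(1)(-10) = 9 + 40 = 49.
sqrt(49) = 7, so x = (3 ± 7)/2: x = 5 or x = -2.
Collecting all roots found:

x = -2, x = 1, x = 5


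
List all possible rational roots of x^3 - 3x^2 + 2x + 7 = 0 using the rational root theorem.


Rational root theorem: possible roots are ±p/q where:
  p divides the constant term (7): p ∈ {1, 7}
  q divides the leading coefficient (1): q ∈ {1}

All possible rational roots: -7, -1, 1, 7

-7, -1, 1, 7


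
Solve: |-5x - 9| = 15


An absolute value equation |expr| = 15 gives two cases:
Case 1: -5x - 9 = 15
  -5x = 24, so x = -24/5
Case 2: -5x - 9 = -15
  -5x = -6, so x = 6/5

x = -24/5, x = 6/5


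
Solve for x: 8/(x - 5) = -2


Multiply both sides by (x - 5): 8 = -2(x - 5)
Distribute: 8 = -2x + 10
-2x = 8 - 10 = -2
x = 1

x = 1


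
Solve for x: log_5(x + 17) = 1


Convert to exponential form: x + 17 = 5^1 = 5
x = 5 - 17 = -12
Check: log_5(-12 + 17) = log_5(5) = log_5(5) = 1 ✓

x = -12


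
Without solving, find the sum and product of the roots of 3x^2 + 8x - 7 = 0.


By Vieta's formulas for ax^2 + bx + c = 0:
  Sum of roots = -b/a
  Product of roots = c/a

Here a = 3, b = 8, c = -7
Sum = -(8)/3 = -8/3
Product = -7/3 = -7/3

Sum = -8/3, Product = -7/3


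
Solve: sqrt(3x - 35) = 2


Square both sides: 3x - 35 = 2^2 = 4
3x = 4 + 35 = 39
x = 13
Check: sqrt(3*13 - 35) = sqrt(4) = 2 ✓

x = 13


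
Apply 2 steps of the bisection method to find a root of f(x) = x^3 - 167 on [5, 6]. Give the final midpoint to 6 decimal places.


f(x) = x^3 - 167
f(5) = -42 < 0
f(6) = 49 > 0

Step 1: midpoint = (5.000000 + 6.000000)/2 = 5.500000
  f(5.500000) = -0.625000
  f(mid) < 0, so root is in [5.500000, 6.000000]

Step 2: midpoint = (5.500000 + 6.000000)/2 = 5.750000
  f(5.750000) = 23.109375
  f(mid) > 0, so root is in [5.500000, 5.750000]

midpoint = 5.750000


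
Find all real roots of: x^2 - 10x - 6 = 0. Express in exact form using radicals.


Using the quadratic formula: x = (-b ± sqrt(b^2 - 4ac)) / (2a)
Here a = 1, b = -10, c = -6
Discriminant = b^2 - 4ac = (-10)^2 - 4(1)(-6) = 100 + 24 = 124
Since discriminant = 124 > 0, there are two real roots.
x = (10 ± 2*sqrt(31)) / 2
Simplifying: x = 5 ± sqrt(31)
Numerically: x ≈ 10.5678 or x ≈ -0.5678

x = 5 + sqrt(31) or x = 5 - sqrt(31)


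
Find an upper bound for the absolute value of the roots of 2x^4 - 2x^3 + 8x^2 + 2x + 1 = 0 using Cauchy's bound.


Cauchy's bound: all roots r satisfy |r| <= 1 + max(|a_i/a_n|) for i = 0,...,n-1
where a_n is the leading coefficient.

Coefficients: [2, -2, 8, 2, 1]
Leading coefficient a_n = 2
Ratios |a_i/a_n|: 1, 4, 1, 1/2
Maximum ratio: 4
Cauchy's bound: |r| <= 1 + 4 = 5

Upper bound = 5


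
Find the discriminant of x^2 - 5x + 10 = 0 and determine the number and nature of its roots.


For ax^2 + bx + c = 0, discriminant D = b^2 - 4ac
Here a = 1, b = -5, c = 10
D = (-5)^2 - 4(1)(10) = 25 - 40 = -15

D = -15 < 0
The equation has no real roots (2 complex conjugate roots).

Discriminant = -15, no real roots (2 complex conjugate roots)


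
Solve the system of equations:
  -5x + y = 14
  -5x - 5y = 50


Using Cramer's rule:
Determinant D = (-5)(-5) - (-5)(1) = 25 + 5 = 30
Dx = (14)(-5) - (50)(1) = -70 - 50 = -120
Dy = (-5)(50) - (-5)(14) = -250 + 70 = -180
x = Dx/D = -120/30 = -4
y = Dy/D = -180/30 = -6

x = -4, y = -6


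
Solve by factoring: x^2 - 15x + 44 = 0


We need two numbers that multiply to 44 and add to -15.
Those numbers are -4 and -11 (since (-4) * (-11) = 44 and (-4) + (-11) = -15).
So x^2 - 15x + 44 = (x - 4)(x - 11) = 0
Setting each factor to zero: x = 4 or x = 11

x = 4, x = 11


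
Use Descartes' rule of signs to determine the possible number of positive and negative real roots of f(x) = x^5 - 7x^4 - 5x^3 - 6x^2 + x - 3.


Descartes' rule of signs:

For positive roots, count sign changes in f(x) = x^5 - 7x^4 - 5x^3 - 6x^2 + x - 3:
Signs of coefficients: +, -, -, -, +, -
Number of sign changes: 3
Possible positive real roots: 3, 1

For negative roots, examine f(-x) = -x^5 - 7x^4 + 5x^3 - 6x^2 - x - 3:
Signs of coefficients: -, -, +, -, -, -
Number of sign changes: 2
Possible negative real roots: 2, 0

Positive roots: 3 or 1; Negative roots: 2 or 0


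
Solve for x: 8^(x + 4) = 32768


Express both sides with the same base.
32768 = 8^5
Since the bases match, equate exponents: x + 4 = 5
So x = 5 - (4) = 1

x = 1


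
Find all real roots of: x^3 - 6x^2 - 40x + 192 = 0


Let p(x) = x^3 - 6x^2 - 40x + 192. By the rational root theorem (leading coefficient 1), any rational root is an integer divisor of 192: try ±1, ±2, ... in turn.
Test x = 1: value = 147 ≠ 0.
Test x = -1: value = 225 ≠ 0.
Test x = 2: value = 96 ≠ 0.
Test x = -2: value = 240 ≠ 0.
Test x = 3: value = 45 ≠ 0.
Test x = -3: value = 231 ≠ 0.
Test x = 4: value = 0 ✓, so (x - 4) is a factor.
Synthetic division by (x - 4): bring down 1; 1(4) - 6 = -2; (-2)(4) - 40 = -48; (-48)(4) + 192 = 0 → quotient x^2 - 2x - 48, remainder 0.
Solve the quadratic x^2 - 2x - 48 = 0: discriminant = (-2)^2 - 4(1)(-48) = 4 + 192 = 196.
sqrt(196) = 14, so x = (2 ± 14)/2: x = 8 or x = -6.

x = -6, x = 4, x = 8


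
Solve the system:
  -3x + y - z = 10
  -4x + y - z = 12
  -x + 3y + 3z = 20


Using Cramer's rule. Expand each determinant along the first row.
D  = (-3)*[1*3 - (-1)*3] - 1*[(-4)*3 - (-1)*(-1)] + (-1)*[(-4)*3 - 1*(-1)]
  = (-3)*(6) - 1*(-13) + (-1)*(-11) = 6
Dx = 10*[1*3 - (-1)*3] - 1*[12*3 - (-1)*20] + (-1)*[12*3 - 1*20]
  = 10*(6) - 1*(56) + (-1)*(16) = -12
Dy = (-3)*[12*3 - (-1)*20] - 10*[(-4)*3 - (-1)*(-1)] + (-1)*[(-4)*20 - 12*(-1)]
  = (-3)*(56) - 10*(-13) + (-1)*(-68) = 30
Dz = (-3)*[1*20 - 12*3] - 1*[(-4)*20 - 12*(-1)] + 10*[(-4)*3 - 1*(-1)]
  = (-3)*(-16) - 1*(-68) + 10*(-11) = 6
x = Dx/D = -12/6 = -2, y = Dy/D = 30/6 = 5, z = Dz/D = 6/6 = 1
Check eq1: (-3)(-2) + (1)(5) + (-1)(1) = 10 = 10 ✓
Check eq2: (-4)(-2) + (1)(5) + (-1)(1) = 12 = 12 ✓
Check eq3: (-1)(-2) + (3)(5) + (3)(1) = 20 = 20 ✓

x = -2, y = 5, z = 1


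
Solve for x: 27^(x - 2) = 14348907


Express both sides with the same base.
14348907 = 27^5
Since the bases match, equate exponents: x - 2 = 5
So x = 5 - (-2) = 7

x = 7


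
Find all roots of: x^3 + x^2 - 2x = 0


The constant term is 0, so x = 0 is a root. Factor out x:
  x^2 + x - 2 = 0
Solve the quadratic x^2 + x - 2 = 0: discriminant = 1^2 - 4(1)(-2) = 1 + 8 = 9.
sqrt(9) = 3, so x = (-1 ± 3)/2: x = 1 or x = -2.
Collecting all roots found:

x = -2, x = 0, x = 1


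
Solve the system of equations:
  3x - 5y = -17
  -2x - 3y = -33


Using Cramer's rule:
Determinant D = (3)(-3) - (-2)(-5) = -9 - 10 = -19
Dx = (-17)(-3) - (-33)(-5) = 51 - 165 = -114
Dy = (3)(-33) - (-2)(-17) = -99 - 34 = -133
x = Dx/D = -114/-19 = 6
y = Dy/D = -133/-19 = 7

x = 6, y = 7


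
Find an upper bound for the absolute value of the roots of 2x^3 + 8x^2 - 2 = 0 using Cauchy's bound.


Cauchy's bound: all roots r satisfy |r| <= 1 + max(|a_i/a_n|) for i = 0,...,n-1
where a_n is the leading coefficient.

Coefficients: [2, 8, 0, -2]
Leading coefficient a_n = 2
Ratios |a_i/a_n|: 4, 0, 1
Maximum ratio: 4
Cauchy's bound: |r| <= 1 + 4 = 5

Upper bound = 5


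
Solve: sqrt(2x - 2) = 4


Square both sides: 2x - 2 = 4^2 = 16
2x = 16 + 2 = 18
x = 9
Check: sqrt(2*9 - 2) = sqrt(16) = 4 ✓

x = 9


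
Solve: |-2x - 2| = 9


An absolute value equation |expr| = 9 gives two cases:
Case 1: -2x - 2 = 9
  -2x = 11, so x = -11/2
Case 2: -2x - 2 = -9
  -2x = -7, so x = 7/2

x = -11/2, x = 7/2


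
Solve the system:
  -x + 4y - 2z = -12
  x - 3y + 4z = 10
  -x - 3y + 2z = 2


Using Cramer's rule. Expand each determinant along the first row.
D  = (-1)*[(-3)*2 - 4*(-3)] - 4*[1*2 - 4*(-1)] + (-2)*[1*(-3) - (-3)*(-1)]
  = (-1)*(6) - 4*(6) + (-2)*(-6) = -18
Dx = (-12)*[(-3)*2 - 4*(-3)] - 4*[10*2 - 4*2] + (-2)*[10*(-3) - (-3)*2]
  = (-12)*(6) - 4*(12) + (-2)*(-24) = -72
Dy = (-1)*[10*2 - 4*2] - (-12)*[1*2 - 4*(-1)] + (-2)*[1*2 - 10*(-1)]
  = (-1)*(12) - (-12)*(6) + (-2)*(12) = 36
Dz = (-1)*[(-3)*2 - 10*(-3)] - 4*[1*2 - 10*(-1)] + (-12)*[1*(-3) - (-3)*(-1)]
  = (-1)*(24) - 4*(12) + (-12)*(-6) = 0
x = Dx/D = -72/-18 = 4, y = Dy/D = 36/-18 = -2, z = Dz/D = 0/-18 = 0
Check eq1: (-1)(4) + (4)(-2) + (-2)(0) = -12 = -12 ✓
Check eq2: (1)(4) + (-3)(-2) + (4)(0) = 10 = 10 ✓
Check eq3: (-1)(4) + (-3)(-2) + (2)(0) = 2 = 2 ✓

x = 4, y = -2, z = 0


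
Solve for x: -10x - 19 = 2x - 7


Starting with: -10x - 19 = 2x - 7
Move all x terms to left: (-10 - 2)x = -7 + 19
Simplify: -12x = 12
Divide both sides by -12: x = -1

x = -1


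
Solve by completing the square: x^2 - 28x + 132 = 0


Start: x^2 - 28x + 132 = 0
Move constant: x^2 - 28x = -132
Half of -28 is -14, squared is 196
Add 196 to both sides: x^2 - 28x + 196 = 64
(x - 14)^2 = 64
x - 14 = ±8
x = 14 + 8 = 22 or x = 14 - 8 = 6

x = 6, x = 22


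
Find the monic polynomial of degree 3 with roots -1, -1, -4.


A monic polynomial with roots -1, -1, -4 is:
p(x) = (x + 1)(x + 1)(x + 4)
After multiplying by (x + 1): x + 1
After multiplying by (x + 1): x^2 + 2x + 1
After multiplying by (x + 4): x^3 + 6x^2 + 9x + 4

x^3 + 6x^2 + 9x + 4


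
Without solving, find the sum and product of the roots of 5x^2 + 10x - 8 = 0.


By Vieta's formulas for ax^2 + bx + c = 0:
  Sum of roots = -b/a
  Product of roots = c/a

Here a = 5, b = 10, c = -8
Sum = -(10)/5 = -2
Product = -8/5 = -8/5

Sum = -2, Product = -8/5


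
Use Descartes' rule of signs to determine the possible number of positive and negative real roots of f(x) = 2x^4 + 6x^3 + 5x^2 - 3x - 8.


Descartes' rule of signs:

For positive roots, count sign changes in f(x) = 2x^4 + 6x^3 + 5x^2 - 3x - 8:
Signs of coefficients: +, +, +, -, -
Number of sign changes: 1
Possible positive real roots: 1

For negative roots, examine f(-x) = 2x^4 - 6x^3 + 5x^2 + 3x - 8:
Signs of coefficients: +, -, +, +, -
Number of sign changes: 3
Possible negative real roots: 3, 1

Positive roots: 1; Negative roots: 3 or 1


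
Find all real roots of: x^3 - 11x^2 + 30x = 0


The constant term is 0, so x = 0 is a root. Factor out x:
  x(x^2 - 11x + 30) = 0
Solve the quadratic x^2 - 11x + 30 = 0: discriminant = (-11)^2 - 4(1)(30) = 121 - 120 = 1.
sqrt(1) = 1, so x = (11 ± 1)/2: x = 6 or x = 5.

x = 0, x = 5, x = 6


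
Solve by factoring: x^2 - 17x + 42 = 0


We need two numbers that multiply to 42 and add to -17.
Those numbers are -3 and -14 (since (-3) * (-14) = 42 and (-3) + (-14) = -17).
So x^2 - 17x + 42 = (x - 3)(x - 14) = 0
Setting each factor to zero: x = 3 or x = 14

x = 3, x = 14
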